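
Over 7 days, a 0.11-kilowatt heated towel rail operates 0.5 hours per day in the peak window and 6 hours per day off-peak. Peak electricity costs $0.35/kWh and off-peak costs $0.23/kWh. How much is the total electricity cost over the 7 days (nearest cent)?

$1.20

Peak energy = 0.11 kW × 0.5 h × 7 = 0.385 kWh
Off-peak energy = 0.11 kW × 6 h × 7 = 4.62 kWh
Cost = 0.385 × $0.35 + 4.62 × $0.23 = $0.13475 + $1.0626 = $1.20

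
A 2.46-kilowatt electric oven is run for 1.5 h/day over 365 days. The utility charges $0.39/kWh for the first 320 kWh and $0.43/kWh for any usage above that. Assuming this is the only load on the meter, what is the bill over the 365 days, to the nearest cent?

$566.35

Runtime = 1.5 h/day × 365 days = 547.5 h
Energy = 2.46 kW × 547.5 h = 1346.85 kWh
Tier 1 (0–320 kWh): 320 × $0.39 = $124.8
Above 320 kWh: 1026.85 × $0.43 = $441.5455
Bill = $566.35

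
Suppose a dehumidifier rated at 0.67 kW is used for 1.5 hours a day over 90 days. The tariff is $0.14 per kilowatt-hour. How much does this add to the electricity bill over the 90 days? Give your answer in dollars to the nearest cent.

Runtime = 1.5 h/day × 90 days = 135 h
Energy = 0.67 kW × 135 h = 90.45 kWh
Cost = 90.45 kWh × $0.14/kWh = $12.66

$12.66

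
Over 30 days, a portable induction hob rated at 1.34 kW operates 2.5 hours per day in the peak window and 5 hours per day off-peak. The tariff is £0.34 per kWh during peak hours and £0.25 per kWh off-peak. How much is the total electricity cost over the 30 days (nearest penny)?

£84.42

Peak energy = 1.34 kW × 2.5 h × 30 = 100.5 kWh
Off-peak energy = 1.34 kW × 5 h × 30 = 201 kWh
Cost = 100.5 × £0.34 + 201 × £0.25 = £34.17 + £50.25 = £84.42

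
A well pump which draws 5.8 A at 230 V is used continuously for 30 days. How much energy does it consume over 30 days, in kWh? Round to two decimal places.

Power = 5.8 A × 230 V = 1334 W = 1.334 kW
Runtime = 24 h × 30 = 720 h
Energy = 1.334 kW × 720 h = 960.48 kWh

960.48 kWh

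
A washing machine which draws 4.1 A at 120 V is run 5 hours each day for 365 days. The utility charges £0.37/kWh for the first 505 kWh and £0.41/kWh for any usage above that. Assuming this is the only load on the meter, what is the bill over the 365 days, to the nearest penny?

Power = 4.1 A × 120 V = 492 W = 0.492 kW
Runtime = 5 h/day × 365 days = 1825 h
Energy = 0.492 kW × 1825 h = 897.9 kWh
Tier 1 (0–505 kWh): 505 × £0.37 = £186.85
Above 505 kWh: 392.9 × £0.41 = £161.089
Bill = £347.94

£347.94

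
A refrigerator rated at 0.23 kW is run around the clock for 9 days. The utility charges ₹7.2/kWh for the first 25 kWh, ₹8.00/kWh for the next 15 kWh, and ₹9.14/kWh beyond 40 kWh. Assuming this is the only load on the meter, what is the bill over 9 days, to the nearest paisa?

₹388.48

Runtime = 24 h × 9 = 216 h
Energy = 0.23 kW × 216 h = 49.68 kWh
Tier 1 (0–25 kWh): 25 × ₹7.2 = ₹180
Tier 2 (25–40 kWh): 15 × ₹8.00 = ₹120
Above 40 kWh: 9.68 × ₹9.14 = ₹88.4752
Bill = ₹388.48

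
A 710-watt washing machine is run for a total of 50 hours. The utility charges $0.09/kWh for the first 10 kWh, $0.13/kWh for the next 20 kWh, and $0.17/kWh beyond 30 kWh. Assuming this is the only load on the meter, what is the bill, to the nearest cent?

Energy = 0.71 kW × 50 h = 35.5 kWh
Tier 1 (0–10 kWh): 10 × $0.09 = $0.9
Tier 2 (10–30 kWh): 20 × $0.13 = $2.6
Above 30 kWh: 5.5 × $0.17 = $0.935
Bill = $4.44

$4.44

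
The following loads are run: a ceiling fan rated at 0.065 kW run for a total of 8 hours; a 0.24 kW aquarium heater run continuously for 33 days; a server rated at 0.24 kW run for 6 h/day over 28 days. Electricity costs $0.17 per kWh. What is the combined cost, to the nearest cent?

$39.26

ceiling fan: 0.065 kW × 8 h = 0.52 kWh
aquarium heater: Runtime = 24 h × 33 = 792 h
aquarium heater: 0.24 kW × 792 h = 190.08 kWh
server: Runtime = 6 h/day × 28 days = 168 h
server: 0.24 kW × 168 h = 40.32 kWh
Total energy = 230.92 kWh
Cost = 230.92 × $0.17 = $39.26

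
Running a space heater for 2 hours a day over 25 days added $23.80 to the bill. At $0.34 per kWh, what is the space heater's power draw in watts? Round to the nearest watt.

1400 W

Energy = $23.80 ÷ $0.34/kWh = 70 kWh
Runtime = 2 h/day × 25 days = 50 h
Power = 70 kWh ÷ 50 h = 1.4 kW = 1400 W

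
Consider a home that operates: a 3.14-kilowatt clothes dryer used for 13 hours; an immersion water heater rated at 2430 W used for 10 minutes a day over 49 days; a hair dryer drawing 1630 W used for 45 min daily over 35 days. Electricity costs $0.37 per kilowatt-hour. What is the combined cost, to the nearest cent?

$38.28

clothes dryer: 3.14 kW × 13 h = 40.82 kWh
immersion water heater: Runtime = 10 min × 49 = 490 min = 8.166666… h
immersion water heater: 2.43 kW × 8.166666… h = 19.845 kWh
hair dryer: Runtime = 45 min × 35 = 1575 min = 26.25 h
hair dryer: 1.63 kW × 26.25 h = 42.7875 kWh
Total energy = 103.4525 kWh
Cost = 103.4525 × $0.37 = $38.28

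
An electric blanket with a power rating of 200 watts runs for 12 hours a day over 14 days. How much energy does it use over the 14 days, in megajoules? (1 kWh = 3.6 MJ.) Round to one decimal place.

Runtime = 12 h/day × 14 days = 168 h
Energy = 0.2 kW × 168 h = 33.6 kWh
= 33.6 × 3.6 MJ = 121.0 MJ

121.0 MJ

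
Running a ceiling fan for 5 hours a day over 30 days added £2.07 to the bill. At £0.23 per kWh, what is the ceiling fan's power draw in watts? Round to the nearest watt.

Energy = £2.07 ÷ £0.23/kWh = 9 kWh
Runtime = 5 h/day × 30 days = 150 h
Power = 9 kWh ÷ 150 h = 0.06 kW = 60 W

60 W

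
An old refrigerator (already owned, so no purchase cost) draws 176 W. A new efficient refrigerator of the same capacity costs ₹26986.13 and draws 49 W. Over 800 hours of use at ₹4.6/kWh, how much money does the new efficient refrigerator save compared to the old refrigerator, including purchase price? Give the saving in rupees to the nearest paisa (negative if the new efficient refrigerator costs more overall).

-₹26518.77

old refrigerator: ₹0.00 + (176/1000) kW × 800 h × ₹4.6 = ₹0.00 + ₹647.68 = ₹647.68
new efficient refrigerator: ₹26986.13 + (49/1000) kW × 800 h × ₹4.6 = ₹26986.13 + ₹180.32 = ₹27166.45
Saving = ₹647.68 − ₹27166.45 = −₹26518.77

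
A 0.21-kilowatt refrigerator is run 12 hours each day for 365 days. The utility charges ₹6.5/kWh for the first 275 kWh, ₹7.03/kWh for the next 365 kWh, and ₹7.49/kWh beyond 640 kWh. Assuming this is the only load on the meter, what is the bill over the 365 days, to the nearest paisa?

Runtime = 12 h/day × 365 days = 4380 h
Energy = 0.21 kW × 4380 h = 919.8 kWh
Tier 1 (0–275 kWh): 275 × ₹6.5 = ₹1787.5
Tier 2 (275–640 kWh): 365 × ₹7.03 = ₹2565.95
Above 640 kWh: 279.8 × ₹7.49 = ₹2095.702
Bill = ₹6449.15

₹6449.15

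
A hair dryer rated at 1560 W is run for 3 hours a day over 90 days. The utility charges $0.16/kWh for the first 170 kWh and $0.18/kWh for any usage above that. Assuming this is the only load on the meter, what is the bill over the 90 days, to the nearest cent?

Runtime = 3 h/day × 90 days = 270 h
Energy = 1.56 kW × 270 h = 421.2 kWh
Tier 1 (0–170 kWh): 170 × $0.16 = $27.2
Above 170 kWh: 251.2 × $0.18 = $45.216
Bill = $72.42

$72.42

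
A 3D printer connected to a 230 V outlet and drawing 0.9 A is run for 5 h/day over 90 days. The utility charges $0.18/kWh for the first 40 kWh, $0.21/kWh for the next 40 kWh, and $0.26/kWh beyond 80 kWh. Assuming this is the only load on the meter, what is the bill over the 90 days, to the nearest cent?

$19.02

Power = 0.9 A × 230 V = 207 W = 0.207 kW
Runtime = 5 h/day × 90 days = 450 h
Energy = 0.207 kW × 450 h = 93.15 kWh
Tier 1 (0–40 kWh): 40 × $0.18 = $7.2
Tier 2 (40–80 kWh): 40 × $0.21 = $8.4
Above 80 kWh: 13.15 × $0.26 = $3.419
Bill = $19.02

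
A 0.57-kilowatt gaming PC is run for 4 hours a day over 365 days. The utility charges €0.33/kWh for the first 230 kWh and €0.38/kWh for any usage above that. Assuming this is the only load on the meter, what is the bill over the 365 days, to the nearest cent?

Runtime = 4 h/day × 365 days = 1460 h
Energy = 0.57 kW × 1460 h = 832.2 kWh
Tier 1 (0–230 kWh): 230 × €0.33 = €75.9
Above 230 kWh: 602.2 × €0.38 = €228.836
Bill = €304.74

€304.74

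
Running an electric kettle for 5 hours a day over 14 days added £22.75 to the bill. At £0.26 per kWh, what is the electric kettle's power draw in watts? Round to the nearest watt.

Energy = £22.75 ÷ £0.26/kWh = 87.5 kWh
Runtime = 5 h/day × 14 days = 70 h
Power = 87.5 kWh ÷ 70 h = 1.25 kW = 1250 W

1250 W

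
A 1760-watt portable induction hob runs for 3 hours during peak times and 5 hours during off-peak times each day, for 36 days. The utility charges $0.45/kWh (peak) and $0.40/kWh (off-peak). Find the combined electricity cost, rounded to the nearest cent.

$212.26

Peak energy = 1.76 kW × 3 h × 36 = 190.08 kWh
Off-peak energy = 1.76 kW × 5 h × 36 = 316.8 kWh
Cost = 190.08 × $0.45 + 316.8 × $0.40 = $85.536 + $126.72 = $212.26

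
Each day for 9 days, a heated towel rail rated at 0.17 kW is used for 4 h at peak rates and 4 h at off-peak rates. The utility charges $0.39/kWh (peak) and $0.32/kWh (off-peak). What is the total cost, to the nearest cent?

Peak energy = 0.17 kW × 4 h × 9 = 6.12 kWh
Off-peak energy = 0.17 kW × 4 h × 9 = 6.12 kWh
Cost = 6.12 × $0.39 + 6.12 × $0.32 = $2.3868 + $1.9584 = $4.35

$4.35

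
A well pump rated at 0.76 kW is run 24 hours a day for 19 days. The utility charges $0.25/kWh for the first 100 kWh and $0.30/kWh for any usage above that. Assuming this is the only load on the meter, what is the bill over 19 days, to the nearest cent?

$98.97

Runtime = 24 h × 19 = 456 h
Energy = 0.76 kW × 456 h = 346.56 kWh
Tier 1 (0–100 kWh): 100 × $0.25 = $25
Above 100 kWh: 246.56 × $0.30 = $73.968
Bill = $98.97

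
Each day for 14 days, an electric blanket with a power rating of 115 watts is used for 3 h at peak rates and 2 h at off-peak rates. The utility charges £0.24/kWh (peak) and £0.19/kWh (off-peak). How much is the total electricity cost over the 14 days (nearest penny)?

£1.77

Peak energy = 0.115 kW × 3 h × 14 = 4.83 kWh
Off-peak energy = 0.115 kW × 2 h × 14 = 3.22 kWh
Cost = 4.83 × £0.24 + 3.22 × £0.19 = £1.1592 + £0.6118 = £1.77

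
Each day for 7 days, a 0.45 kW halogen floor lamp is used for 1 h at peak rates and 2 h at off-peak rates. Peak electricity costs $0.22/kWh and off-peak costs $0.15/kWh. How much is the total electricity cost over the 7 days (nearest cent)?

$1.64

Peak energy = 0.45 kW × 1 h × 7 = 3.15 kWh
Off-peak energy = 0.45 kW × 2 h × 7 = 6.3 kWh
Cost = 3.15 × $0.22 + 6.3 × $0.15 = $0.693 + $0.945 = $1.64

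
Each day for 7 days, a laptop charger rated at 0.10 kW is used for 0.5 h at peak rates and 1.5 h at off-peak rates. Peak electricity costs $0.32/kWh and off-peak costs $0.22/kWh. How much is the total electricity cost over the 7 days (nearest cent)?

$0.34

Peak energy = 0.1 kW × 0.5 h × 7 = 0.35 kWh
Off-peak energy = 0.1 kW × 1.5 h × 7 = 1.05 kWh
Cost = 0.35 × $0.32 + 1.05 × $0.22 = $0.112 + $0.231 = $0.34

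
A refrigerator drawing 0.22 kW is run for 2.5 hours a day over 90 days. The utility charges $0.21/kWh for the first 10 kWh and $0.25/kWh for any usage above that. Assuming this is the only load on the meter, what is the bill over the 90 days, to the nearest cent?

Runtime = 2.5 h/day × 90 days = 225 h
Energy = 0.22 kW × 225 h = 49.5 kWh
Tier 1 (0–10 kWh): 10 × $0.21 = $2.1
Above 10 kWh: 39.5 × $0.25 = $9.875
Bill = $11.98

$11.98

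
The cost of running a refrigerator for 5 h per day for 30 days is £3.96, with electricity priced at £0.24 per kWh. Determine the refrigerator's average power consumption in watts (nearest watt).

110 W

Energy = £3.96 ÷ £0.24/kWh = 16.5 kWh
Runtime = 5 h/day × 30 days = 150 h
Power = 16.5 kWh ÷ 150 h = 0.11 kW = 110 W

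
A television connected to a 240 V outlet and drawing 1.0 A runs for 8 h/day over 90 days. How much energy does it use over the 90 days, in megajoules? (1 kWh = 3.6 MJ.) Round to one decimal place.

Power = 1.0 A × 240 V = 240 W = 0.24 kW
Runtime = 8 h/day × 90 days = 720 h
Energy = 0.24 kW × 720 h = 172.8 kWh
= 172.8 × 3.6 MJ = 622.1 MJ

622.1 MJ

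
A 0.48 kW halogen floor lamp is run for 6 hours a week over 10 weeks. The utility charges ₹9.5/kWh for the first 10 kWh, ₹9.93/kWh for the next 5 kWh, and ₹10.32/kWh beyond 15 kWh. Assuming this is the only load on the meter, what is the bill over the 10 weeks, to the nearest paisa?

Runtime = 6 h/week × 10 weeks = 60 h
Energy = 0.48 kW × 60 h = 28.8 kWh
Tier 1 (0–10 kWh): 10 × ₹9.5 = ₹95
Tier 2 (10–15 kWh): 5 × ₹9.93 = ₹49.65
Above 15 kWh: 13.8 × ₹10.32 = ₹142.416
Bill = ₹287.07

₹287.07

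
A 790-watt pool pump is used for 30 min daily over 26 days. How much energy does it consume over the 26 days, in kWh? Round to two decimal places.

Runtime = 30 min × 26 = 780 min = 13 h
Energy = 0.79 kW × 13 h = 10.27 kWh

10.27 kWh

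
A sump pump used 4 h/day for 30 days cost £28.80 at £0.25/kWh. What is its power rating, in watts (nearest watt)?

Energy = £28.80 ÷ £0.25/kWh = 115.2 kWh
Runtime = 4 h/day × 30 days = 120 h
Power = 115.2 kWh ÷ 120 h = 0.96 kW = 960 W

960 W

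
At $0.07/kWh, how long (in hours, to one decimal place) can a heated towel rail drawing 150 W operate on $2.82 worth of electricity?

Energy available = $2.82 ÷ $0.07/kWh = 40.2857 kWh
Hours = 40.2857 kWh ÷ 0.15 kW = 268.6 h

268.6 h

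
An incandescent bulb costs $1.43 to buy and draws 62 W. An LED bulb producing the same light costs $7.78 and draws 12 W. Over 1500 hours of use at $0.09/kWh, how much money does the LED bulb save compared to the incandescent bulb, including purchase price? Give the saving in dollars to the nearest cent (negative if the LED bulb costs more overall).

incandescent bulb: $1.43 + (62/1000) kW × 1500 h × $0.09 = $1.43 + $8.37 = $9.8
LED bulb: $7.78 + (12/1000) kW × 1500 h × $0.09 = $7.78 + $1.62 = $9.4
Saving = $9.8 − $9.4 = $0.4

$0.40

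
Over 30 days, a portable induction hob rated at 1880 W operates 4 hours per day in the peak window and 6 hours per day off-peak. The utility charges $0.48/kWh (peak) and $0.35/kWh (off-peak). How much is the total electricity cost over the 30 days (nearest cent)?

$226.73

Peak energy = 1.88 kW × 4 h × 30 = 225.6 kWh
Off-peak energy = 1.88 kW × 6 h × 30 = 338.4 kWh
Cost = 225.6 × $0.48 + 338.4 × $0.35 = $108.288 + $118.44 = $226.73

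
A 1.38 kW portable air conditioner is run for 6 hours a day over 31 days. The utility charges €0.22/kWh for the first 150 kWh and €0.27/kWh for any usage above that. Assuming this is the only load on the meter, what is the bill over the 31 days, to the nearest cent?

€61.80

Runtime = 6 h/day × 31 days = 186 h
Energy = 1.38 kW × 186 h = 256.68 kWh
Tier 1 (0–150 kWh): 150 × €0.22 = €33
Above 150 kWh: 106.68 × €0.27 = €28.8036
Bill = €61.80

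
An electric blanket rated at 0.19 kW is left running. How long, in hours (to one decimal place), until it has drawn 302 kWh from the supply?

1589.5 h

Hours = 302 kWh ÷ 0.19 kW = 1589.5 h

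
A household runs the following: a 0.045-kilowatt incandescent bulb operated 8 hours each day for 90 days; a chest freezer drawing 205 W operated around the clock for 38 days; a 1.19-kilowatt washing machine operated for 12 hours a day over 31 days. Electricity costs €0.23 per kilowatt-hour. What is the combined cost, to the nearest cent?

incandescent bulb: Runtime = 8 h/day × 90 days = 720 h
incandescent bulb: 0.045 kW × 720 h = 32.4 kWh
chest freezer: Runtime = 24 h × 38 = 912 h
chest freezer: 0.205 kW × 912 h = 186.96 kWh
washing machine: Runtime = 12 h/day × 31 days = 372 h
washing machine: 1.19 kW × 372 h = 442.68 kWh
Total energy = 662.04 kWh
Cost = 662.04 × €0.23 = €152.27

€152.27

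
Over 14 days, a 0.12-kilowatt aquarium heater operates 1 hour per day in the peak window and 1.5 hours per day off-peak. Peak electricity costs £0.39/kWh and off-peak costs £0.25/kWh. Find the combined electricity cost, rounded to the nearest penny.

£1.29

Peak energy = 0.12 kW × 1 h × 14 = 1.68 kWh
Off-peak energy = 0.12 kW × 1.5 h × 14 = 2.52 kWh
Cost = 1.68 × £0.39 + 2.52 × £0.25 = £0.6552 + £0.63 = £1.29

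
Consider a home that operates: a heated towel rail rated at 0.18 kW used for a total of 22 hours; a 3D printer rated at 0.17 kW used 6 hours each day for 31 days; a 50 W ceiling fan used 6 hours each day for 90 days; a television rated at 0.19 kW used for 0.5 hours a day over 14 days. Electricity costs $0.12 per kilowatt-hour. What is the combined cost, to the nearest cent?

heated towel rail: 0.18 kW × 22 h = 3.96 kWh
3D printer: Runtime = 6 h/day × 31 days = 186 h
3D printer: 0.17 kW × 186 h = 31.62 kWh
ceiling fan: Runtime = 6 h/day × 90 days = 540 h
ceiling fan: 0.05 kW × 540 h = 27 kWh
television: Runtime = 0.5 h/day × 14 days = 7 h
television: 0.19 kW × 7 h = 1.33 kWh
Total energy = 63.91 kWh
Cost = 63.91 × $0.12 = $7.67

$7.67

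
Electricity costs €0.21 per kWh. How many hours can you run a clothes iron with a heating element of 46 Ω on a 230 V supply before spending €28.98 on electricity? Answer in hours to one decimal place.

Power = V²/R = 230²/46 = 1150 W = 1.15 kW
Energy available = €28.98 ÷ €0.21/kWh = 138 kWh
Hours = 138 kWh ÷ 1.15 kW = 120.0 h

120.0 h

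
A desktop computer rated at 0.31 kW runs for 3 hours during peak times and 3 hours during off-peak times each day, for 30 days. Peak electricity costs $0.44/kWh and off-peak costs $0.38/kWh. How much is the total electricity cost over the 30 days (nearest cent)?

$22.88

Peak energy = 0.31 kW × 3 h × 30 = 27.9 kWh
Off-peak energy = 0.31 kW × 3 h × 30 = 27.9 kWh
Cost = 27.9 × $0.44 + 27.9 × $0.38 = $12.276 + $10.602 = $22.88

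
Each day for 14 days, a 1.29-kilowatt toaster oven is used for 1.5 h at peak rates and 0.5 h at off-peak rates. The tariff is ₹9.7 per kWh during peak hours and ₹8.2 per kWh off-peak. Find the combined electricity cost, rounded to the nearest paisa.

Peak energy = 1.29 kW × 1.5 h × 14 = 27.09 kWh
Off-peak energy = 1.29 kW × 0.5 h × 14 = 9.03 kWh
Cost = 27.09 × ₹9.7 + 9.03 × ₹8.2 = ₹262.773 + ₹74.046 = ₹336.82

₹336.82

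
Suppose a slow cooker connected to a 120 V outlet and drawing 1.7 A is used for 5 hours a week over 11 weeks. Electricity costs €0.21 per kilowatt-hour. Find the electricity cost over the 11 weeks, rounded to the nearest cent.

€2.36

Power = 1.7 A × 120 V = 204 W = 0.204 kW
Runtime = 5 h/week × 11 weeks = 55 h
Energy = 0.204 kW × 55 h = 11.22 kWh
Cost = 11.22 kWh × €0.21/kWh = €2.36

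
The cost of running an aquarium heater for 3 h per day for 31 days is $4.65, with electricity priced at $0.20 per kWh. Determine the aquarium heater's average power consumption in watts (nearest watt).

Energy = $4.65 ÷ $0.20/kWh = 23.25 kWh
Runtime = 3 h/day × 31 days = 93 h
Power = 23.25 kWh ÷ 93 h = 0.25 kW = 250 W

250 W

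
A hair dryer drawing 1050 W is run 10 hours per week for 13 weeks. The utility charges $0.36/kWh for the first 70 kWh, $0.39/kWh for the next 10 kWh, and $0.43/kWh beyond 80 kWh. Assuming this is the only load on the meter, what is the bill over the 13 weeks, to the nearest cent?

Runtime = 10 h/week × 13 weeks = 130 h
Energy = 1.05 kW × 130 h = 136.5 kWh
Tier 1 (0–70 kWh): 70 × $0.36 = $25.2
Tier 2 (70–80 kWh): 10 × $0.39 = $3.9
Above 80 kWh: 56.5 × $0.43 = $24.295
Bill = $53.40

$53.40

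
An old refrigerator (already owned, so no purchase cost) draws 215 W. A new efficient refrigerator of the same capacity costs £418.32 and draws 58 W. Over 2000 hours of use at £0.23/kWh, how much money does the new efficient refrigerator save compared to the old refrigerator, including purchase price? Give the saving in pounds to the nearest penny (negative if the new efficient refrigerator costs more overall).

-£346.10

old refrigerator: £0.00 + (215/1000) kW × 2000 h × £0.23 = £0.00 + £98.9 = £98.9
new efficient refrigerator: £418.32 + (58/1000) kW × 2000 h × £0.23 = £418.32 + £26.68 = £445
Saving = £98.9 − £445 = −£346.1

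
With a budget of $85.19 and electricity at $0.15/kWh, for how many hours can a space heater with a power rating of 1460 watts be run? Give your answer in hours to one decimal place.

389.0 h

Energy available = $85.19 ÷ $0.15/kWh = 567.9333 kWh
Hours = 567.9333 kWh ÷ 1.46 kW = 389.0 h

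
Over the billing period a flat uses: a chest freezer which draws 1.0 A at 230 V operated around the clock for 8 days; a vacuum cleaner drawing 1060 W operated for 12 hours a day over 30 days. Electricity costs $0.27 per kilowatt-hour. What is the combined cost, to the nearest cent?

chest freezer: Power = 1.0 A × 230 V = 230 W = 0.23 kW
chest freezer: Runtime = 24 h × 8 = 192 h
chest freezer: 0.23 kW × 192 h = 44.16 kWh
vacuum cleaner: Runtime = 12 h/day × 30 days = 360 h
vacuum cleaner: 1.06 kW × 360 h = 381.6 kWh
Total energy = 425.76 kWh
Cost = 425.76 × $0.27 = $114.96

$114.96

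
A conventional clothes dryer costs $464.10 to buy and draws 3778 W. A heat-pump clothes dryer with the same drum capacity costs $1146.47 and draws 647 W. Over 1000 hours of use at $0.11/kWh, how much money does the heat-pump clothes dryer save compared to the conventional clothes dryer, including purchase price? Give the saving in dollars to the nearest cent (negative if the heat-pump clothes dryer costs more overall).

-$337.96

conventional clothes dryer: $464.10 + (3778/1000) kW × 1000 h × $0.11 = $464.10 + $415.58 = $879.68
heat-pump clothes dryer: $1146.47 + (647/1000) kW × 1000 h × $0.11 = $1146.47 + $71.17 = $1217.64
Saving = $879.68 − $1217.64 = −$337.96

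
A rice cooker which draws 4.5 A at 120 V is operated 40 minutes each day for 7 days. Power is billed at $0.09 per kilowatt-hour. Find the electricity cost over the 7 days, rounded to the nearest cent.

$0.23

Power = 4.5 A × 120 V = 540 W = 0.54 kW
Runtime = 40 min × 7 = 280 min = 4.666666… h
Energy = 0.54 kW × 4.666666… h = 2.52 kWh
Cost = 2.52 kWh × $0.09/kWh = $0.23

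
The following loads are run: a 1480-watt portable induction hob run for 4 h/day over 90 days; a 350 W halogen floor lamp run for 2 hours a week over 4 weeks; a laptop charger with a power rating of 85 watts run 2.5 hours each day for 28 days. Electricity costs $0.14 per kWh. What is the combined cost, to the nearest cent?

portable induction hob: Runtime = 4 h/day × 90 days = 360 h
portable induction hob: 1.48 kW × 360 h = 532.8 kWh
halogen floor lamp: Runtime = 2 h/week × 4 weeks = 8 h
halogen floor lamp: 0.35 kW × 8 h = 2.8 kWh
laptop charger: Runtime = 2.5 h/day × 28 days = 70 h
laptop charger: 0.085 kW × 70 h = 5.95 kWh
Total energy = 541.55 kWh
Cost = 541.55 × $0.14 = $75.82

$75.82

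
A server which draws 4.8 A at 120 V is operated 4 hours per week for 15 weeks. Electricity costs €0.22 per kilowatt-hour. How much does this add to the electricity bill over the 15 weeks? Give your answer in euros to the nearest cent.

€7.60

Power = 4.8 A × 120 V = 576 W = 0.576 kW
Runtime = 4 h/week × 15 weeks = 60 h
Energy = 0.576 kW × 60 h = 34.56 kWh
Cost = 34.56 kWh × €0.22/kWh = €7.60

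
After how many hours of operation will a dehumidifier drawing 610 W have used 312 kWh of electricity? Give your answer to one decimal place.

Hours = 312 kWh ÷ 0.61 kW = 511.5 h

511.5 h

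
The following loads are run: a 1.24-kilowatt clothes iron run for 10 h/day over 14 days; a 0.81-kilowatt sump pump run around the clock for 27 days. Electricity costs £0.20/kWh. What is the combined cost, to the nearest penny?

£139.70

clothes iron: Runtime = 10 h/day × 14 days = 140 h
clothes iron: 1.24 kW × 140 h = 173.6 kWh
sump pump: Runtime = 24 h × 27 = 648 h
sump pump: 0.81 kW × 648 h = 524.88 kWh
Total energy = 698.48 kWh
Cost = 698.48 × £0.20 = £139.70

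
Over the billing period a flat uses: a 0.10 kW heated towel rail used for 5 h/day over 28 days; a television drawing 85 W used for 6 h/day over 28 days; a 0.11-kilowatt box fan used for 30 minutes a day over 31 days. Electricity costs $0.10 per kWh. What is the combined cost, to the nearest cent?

heated towel rail: Runtime = 5 h/day × 28 days = 140 h
heated towel rail: 0.1 kW × 140 h = 14 kWh
television: Runtime = 6 h/day × 28 days = 168 h
television: 0.085 kW × 168 h = 14.28 kWh
box fan: Runtime = 30 min × 31 = 930 min = 15.5 h
box fan: 0.11 kW × 15.5 h = 1.705 kWh
Total energy = 29.985 kWh
Cost = 29.985 × $0.10 = $3.00

$3.00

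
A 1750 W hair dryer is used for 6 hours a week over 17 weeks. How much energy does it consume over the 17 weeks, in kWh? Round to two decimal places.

178.50 kWh

Runtime = 6 h/week × 17 weeks = 102 h
Energy = 1.75 kW × 102 h = 178.5 kWh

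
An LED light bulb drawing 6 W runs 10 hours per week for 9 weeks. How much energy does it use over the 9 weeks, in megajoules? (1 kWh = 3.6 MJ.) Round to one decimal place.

Runtime = 10 h/week × 9 weeks = 90 h
Energy = 0.006 kW × 90 h = 0.54 kWh
= 0.54 × 3.6 MJ = 1.9 MJ

1.9 MJ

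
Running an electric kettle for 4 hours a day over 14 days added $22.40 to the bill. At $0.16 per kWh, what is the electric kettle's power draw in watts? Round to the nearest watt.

2500 W

Energy = $22.40 ÷ $0.16/kWh = 140 kWh
Runtime = 4 h/day × 14 days = 56 h
Power = 140 kWh ÷ 56 h = 2.5 kW = 2500 W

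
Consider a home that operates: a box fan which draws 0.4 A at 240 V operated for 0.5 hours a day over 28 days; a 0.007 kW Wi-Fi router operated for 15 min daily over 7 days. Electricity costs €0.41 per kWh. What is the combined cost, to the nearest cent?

box fan: Power = 0.4 A × 240 V = 96 W = 0.096 kW
box fan: Runtime = 0.5 h/day × 28 days = 14 h
box fan: 0.096 kW × 14 h = 1.344 kWh
Wi-Fi router: Runtime = 15 min × 7 = 105 min = 1.75 h
Wi-Fi router: 0.007 kW × 1.75 h = 0.01225 kWh
Total energy = 1.35625 kWh
Cost = 1.35625 × €0.41 = €0.56

€0.56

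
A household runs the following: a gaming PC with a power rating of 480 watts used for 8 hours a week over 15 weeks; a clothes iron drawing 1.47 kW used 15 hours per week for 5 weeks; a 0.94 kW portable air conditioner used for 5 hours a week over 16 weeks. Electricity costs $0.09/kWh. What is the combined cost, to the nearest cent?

$21.87

gaming PC: Runtime = 8 h/week × 15 weeks = 120 h
gaming PC: 0.48 kW × 120 h = 57.6 kWh
clothes iron: Runtime = 15 h/week × 5 weeks = 75 h
clothes iron: 1.47 kW × 75 h = 110.25 kWh
portable air conditioner: Runtime = 5 h/week × 16 weeks = 80 h
portable air conditioner: 0.94 kW × 80 h = 75.2 kWh
Total energy = 243.05 kWh
Cost = 243.05 × $0.09 = $21.87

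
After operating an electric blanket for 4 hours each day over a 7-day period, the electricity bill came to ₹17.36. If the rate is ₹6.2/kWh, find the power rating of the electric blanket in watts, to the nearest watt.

Energy = ₹17.36 ÷ ₹6.2/kWh = 2.8 kWh
Runtime = 4 h/day × 7 days = 28 h
Power = 2.8 kWh ÷ 28 h = 0.1 kW = 100 W

100 W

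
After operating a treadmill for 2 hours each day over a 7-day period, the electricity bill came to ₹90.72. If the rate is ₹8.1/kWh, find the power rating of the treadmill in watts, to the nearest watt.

Energy = ₹90.72 ÷ ₹8.1/kWh = 11.2 kWh
Runtime = 2 h/day × 7 days = 14 h
Power = 11.2 kWh ÷ 14 h = 0.8 kW = 800 W

800 W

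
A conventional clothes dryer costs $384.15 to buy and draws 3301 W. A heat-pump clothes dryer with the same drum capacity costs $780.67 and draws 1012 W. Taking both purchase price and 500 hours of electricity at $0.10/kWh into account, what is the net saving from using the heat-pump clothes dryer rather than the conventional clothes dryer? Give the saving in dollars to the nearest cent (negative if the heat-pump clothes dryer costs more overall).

-$282.07

conventional clothes dryer: $384.15 + (3301/1000) kW × 500 h × $0.10 = $384.15 + $165.05 = $549.2
heat-pump clothes dryer: $780.67 + (1012/1000) kW × 500 h × $0.10 = $780.67 + $50.6 = $831.27
Saving = $549.2 − $831.27 = −$282.07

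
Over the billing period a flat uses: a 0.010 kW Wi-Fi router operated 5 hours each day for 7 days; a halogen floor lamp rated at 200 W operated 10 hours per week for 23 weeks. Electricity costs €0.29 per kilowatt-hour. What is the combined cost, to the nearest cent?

Wi-Fi router: Runtime = 5 h/day × 7 days = 35 h
Wi-Fi router: 0.01 kW × 35 h = 0.35 kWh
halogen floor lamp: Runtime = 10 h/week × 23 weeks = 230 h
halogen floor lamp: 0.2 kW × 230 h = 46 kWh
Total energy = 46.35 kWh
Cost = 46.35 × €0.29 = €13.44

€13.44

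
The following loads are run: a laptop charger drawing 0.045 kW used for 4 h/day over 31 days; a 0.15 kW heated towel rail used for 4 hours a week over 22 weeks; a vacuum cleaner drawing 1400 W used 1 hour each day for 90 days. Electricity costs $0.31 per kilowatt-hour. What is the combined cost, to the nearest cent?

laptop charger: Runtime = 4 h/day × 31 days = 124 h
laptop charger: 0.045 kW × 124 h = 5.58 kWh
heated towel rail: Runtime = 4 h/week × 22 weeks = 88 h
heated towel rail: 0.15 kW × 88 h = 13.2 kWh
vacuum cleaner: Runtime = 1 h/day × 90 days = 90 h
vacuum cleaner: 1.4 kW × 90 h = 126 kWh
Total energy = 144.78 kWh
Cost = 144.78 × $0.31 = $44.88

$44.88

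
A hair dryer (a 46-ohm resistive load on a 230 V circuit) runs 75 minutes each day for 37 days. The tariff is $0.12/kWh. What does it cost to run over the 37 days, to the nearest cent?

Power = V²/R = 230²/46 = 1150 W = 1.15 kW
Runtime = 75 min × 37 = 2775 min = 46.25 h
Energy = 1.15 kW × 46.25 h = 53.1875 kWh
Cost = 53.1875 kWh × $0.12/kWh = $6.38

$6.38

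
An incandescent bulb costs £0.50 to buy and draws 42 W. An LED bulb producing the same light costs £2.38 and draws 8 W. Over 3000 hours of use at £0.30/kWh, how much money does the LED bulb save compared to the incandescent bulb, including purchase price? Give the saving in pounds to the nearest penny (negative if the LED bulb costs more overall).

£28.72

incandescent bulb: £0.50 + (42/1000) kW × 3000 h × £0.30 = £0.50 + £37.8 = £38.3
LED bulb: £2.38 + (8/1000) kW × 3000 h × £0.30 = £2.38 + £7.2 = £9.58
Saving = £38.3 − £9.58 = £28.72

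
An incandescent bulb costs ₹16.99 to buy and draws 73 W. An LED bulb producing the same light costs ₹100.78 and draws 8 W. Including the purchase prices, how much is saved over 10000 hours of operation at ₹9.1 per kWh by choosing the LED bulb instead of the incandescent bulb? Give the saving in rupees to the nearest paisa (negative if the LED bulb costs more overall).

incandescent bulb: ₹16.99 + (73/1000) kW × 10000 h × ₹9.1 = ₹16.99 + ₹6643 = ₹6659.99
LED bulb: ₹100.78 + (8/1000) kW × 10000 h × ₹9.1 = ₹100.78 + ₹728 = ₹828.78
Saving = ₹6659.99 − ₹828.78 = ₹5831.21

₹5831.21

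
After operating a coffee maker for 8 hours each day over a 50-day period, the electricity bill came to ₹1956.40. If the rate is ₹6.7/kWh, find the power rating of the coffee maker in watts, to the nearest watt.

Energy = ₹1956.40 ÷ ₹6.7/kWh = 292 kWh
Runtime = 8 h/day × 50 days = 400 h
Power = 292 kWh ÷ 400 h = 0.73 kW = 730 W

730 W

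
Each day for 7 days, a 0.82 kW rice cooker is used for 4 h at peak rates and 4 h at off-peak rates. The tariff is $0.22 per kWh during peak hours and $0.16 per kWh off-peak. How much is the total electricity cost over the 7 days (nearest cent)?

Peak energy = 0.82 kW × 4 h × 7 = 22.96 kWh
Off-peak energy = 0.82 kW × 4 h × 7 = 22.96 kWh
Cost = 22.96 × $0.22 + 22.96 × $0.16 = $5.0512 + $3.6736 = $8.72

$8.72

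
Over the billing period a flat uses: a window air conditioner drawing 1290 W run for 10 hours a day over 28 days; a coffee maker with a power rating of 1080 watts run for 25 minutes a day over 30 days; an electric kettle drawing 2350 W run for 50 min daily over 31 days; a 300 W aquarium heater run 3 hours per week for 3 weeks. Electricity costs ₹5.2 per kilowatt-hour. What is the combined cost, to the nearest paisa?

₹2278.16

window air conditioner: Runtime = 10 h/day × 28 days = 280 h
window air conditioner: 1.29 kW × 280 h = 361.2 kWh
coffee maker: Runtime = 25 min × 30 = 750 min = 12.5 h
coffee maker: 1.08 kW × 12.5 h = 13.5 kWh
electric kettle: Runtime = 50 min × 31 = 1550 min = 25.833333… h
electric kettle: 2.35 kW × 25.833333… h = 60.708333… kWh
aquarium heater: Runtime = 3 h/week × 3 weeks = 9 h
aquarium heater: 0.3 kW × 9 h = 2.7 kWh
Total energy = 438.108333… kWh
Cost = 438.108333… × ₹5.2 = ₹2278.16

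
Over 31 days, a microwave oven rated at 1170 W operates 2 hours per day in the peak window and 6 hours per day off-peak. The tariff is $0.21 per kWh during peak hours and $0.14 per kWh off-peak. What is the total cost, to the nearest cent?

Peak energy = 1.17 kW × 2 h × 31 = 72.54 kWh
Off-peak energy = 1.17 kW × 6 h × 31 = 217.62 kWh
Cost = 72.54 × $0.21 + 217.62 × $0.14 = $15.2334 + $30.4668 = $45.70

$45.70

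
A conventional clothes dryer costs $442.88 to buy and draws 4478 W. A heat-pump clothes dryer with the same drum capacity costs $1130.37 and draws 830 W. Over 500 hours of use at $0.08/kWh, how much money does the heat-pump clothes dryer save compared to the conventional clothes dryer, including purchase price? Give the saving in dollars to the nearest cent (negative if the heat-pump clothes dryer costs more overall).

conventional clothes dryer: $442.88 + (4478/1000) kW × 500 h × $0.08 = $442.88 + $179.12 = $622
heat-pump clothes dryer: $1130.37 + (830/1000) kW × 500 h × $0.08 = $1130.37 + $33.2 = $1163.57
Saving = $622 − $1163.57 = −$541.57

-$541.57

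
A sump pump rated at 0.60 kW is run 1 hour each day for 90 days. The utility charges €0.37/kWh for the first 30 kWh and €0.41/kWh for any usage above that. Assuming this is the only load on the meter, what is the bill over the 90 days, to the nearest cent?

€20.94

Runtime = 1 h/day × 90 days = 90 h
Energy = 0.6 kW × 90 h = 54 kWh
Tier 1 (0–30 kWh): 30 × €0.37 = €11.1
Above 30 kWh: 24 × €0.41 = €9.84
Bill = €20.94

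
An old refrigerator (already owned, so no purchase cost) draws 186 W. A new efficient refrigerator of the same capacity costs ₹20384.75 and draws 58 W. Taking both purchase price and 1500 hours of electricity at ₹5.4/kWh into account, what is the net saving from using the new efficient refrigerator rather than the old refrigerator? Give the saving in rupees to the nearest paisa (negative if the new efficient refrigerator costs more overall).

old refrigerator: ₹0.00 + (186/1000) kW × 1500 h × ₹5.4 = ₹0.00 + ₹1506.6 = ₹1506.6
new efficient refrigerator: ₹20384.75 + (58/1000) kW × 1500 h × ₹5.4 = ₹20384.75 + ₹469.8 = ₹20854.55
Saving = ₹1506.6 − ₹20854.55 = −₹19347.95

-₹19347.95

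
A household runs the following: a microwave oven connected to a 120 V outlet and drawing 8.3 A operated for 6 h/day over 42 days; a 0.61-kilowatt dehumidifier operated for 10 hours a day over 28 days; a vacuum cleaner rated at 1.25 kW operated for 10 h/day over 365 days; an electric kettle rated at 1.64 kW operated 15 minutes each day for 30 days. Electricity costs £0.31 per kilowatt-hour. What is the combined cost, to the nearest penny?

microwave oven: Power = 8.3 A × 120 V = 996 W = 0.996 kW
microwave oven: Runtime = 6 h/day × 42 days = 252 h
microwave oven: 0.996 kW × 252 h = 250.992 kWh
dehumidifier: Runtime = 10 h/day × 28 days = 280 h
dehumidifier: 0.61 kW × 280 h = 170.8 kWh
vacuum cleaner: Runtime = 10 h/day × 365 days = 3650 h
vacuum cleaner: 1.25 kW × 3650 h = 4562.5 kWh
electric kettle: Runtime = 15 min × 30 = 450 min = 7.5 h
electric kettle: 1.64 kW × 7.5 h = 12.3 kWh
Total energy = 4996.592 kWh
Cost = 4996.592 × £0.31 = £1548.94

£1548.94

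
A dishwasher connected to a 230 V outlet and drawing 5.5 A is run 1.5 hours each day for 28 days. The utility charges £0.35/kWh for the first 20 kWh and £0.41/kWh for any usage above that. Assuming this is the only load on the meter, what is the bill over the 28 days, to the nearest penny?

£20.58

Power = 5.5 A × 230 V = 1265 W = 1.265 kW
Runtime = 1.5 h/day × 28 days = 42 h
Energy = 1.265 kW × 42 h = 53.13 kWh
Tier 1 (0–20 kWh): 20 × £0.35 = £7
Above 20 kWh: 33.13 × £0.41 = £13.5833
Bill = £20.58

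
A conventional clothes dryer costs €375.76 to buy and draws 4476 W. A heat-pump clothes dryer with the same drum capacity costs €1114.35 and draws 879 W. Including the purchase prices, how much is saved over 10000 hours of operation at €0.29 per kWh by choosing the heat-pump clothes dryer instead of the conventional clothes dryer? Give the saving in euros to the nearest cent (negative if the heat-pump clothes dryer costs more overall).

€9692.71

conventional clothes dryer: €375.76 + (4476/1000) kW × 10000 h × €0.29 = €375.76 + €12980.4 = €13356.16
heat-pump clothes dryer: €1114.35 + (879/1000) kW × 10000 h × €0.29 = €1114.35 + €2549.1 = €3663.45
Saving = €13356.16 − €3663.45 = €9692.71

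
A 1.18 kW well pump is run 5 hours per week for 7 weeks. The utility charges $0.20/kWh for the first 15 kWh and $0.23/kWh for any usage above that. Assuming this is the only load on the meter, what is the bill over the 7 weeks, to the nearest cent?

$9.05

Runtime = 5 h/week × 7 weeks = 35 h
Energy = 1.18 kW × 35 h = 41.3 kWh
Tier 1 (0–15 kWh): 15 × $0.20 = $3
Above 15 kWh: 26.3 × $0.23 = $6.049
Bill = $9.05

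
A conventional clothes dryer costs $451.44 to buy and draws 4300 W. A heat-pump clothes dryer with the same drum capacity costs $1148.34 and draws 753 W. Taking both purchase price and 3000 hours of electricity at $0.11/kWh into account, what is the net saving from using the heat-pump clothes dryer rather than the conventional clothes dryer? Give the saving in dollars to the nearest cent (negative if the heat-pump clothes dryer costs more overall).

conventional clothes dryer: $451.44 + (4300/1000) kW × 3000 h × $0.11 = $451.44 + $1419 = $1870.44
heat-pump clothes dryer: $1148.34 + (753/1000) kW × 3000 h × $0.11 = $1148.34 + $248.49 = $1396.83
Saving = $1870.44 − $1396.83 = $473.61

$473.61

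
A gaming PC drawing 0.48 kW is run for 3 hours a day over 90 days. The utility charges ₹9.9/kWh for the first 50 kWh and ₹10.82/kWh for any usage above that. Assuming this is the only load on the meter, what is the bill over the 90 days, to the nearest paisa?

₹1356.27

Runtime = 3 h/day × 90 days = 270 h
Energy = 0.48 kW × 270 h = 129.6 kWh
Tier 1 (0–50 kWh): 50 × ₹9.9 = ₹495
Above 50 kWh: 79.6 × ₹10.82 = ₹861.272
Bill = ₹1356.27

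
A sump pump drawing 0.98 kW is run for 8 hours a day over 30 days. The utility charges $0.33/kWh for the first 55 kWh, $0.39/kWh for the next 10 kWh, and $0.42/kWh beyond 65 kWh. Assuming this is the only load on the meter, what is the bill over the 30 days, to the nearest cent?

$93.53

Runtime = 8 h/day × 30 days = 240 h
Energy = 0.98 kW × 240 h = 235.2 kWh
Tier 1 (0–55 kWh): 55 × $0.33 = $18.15
Tier 2 (55–65 kWh): 10 × $0.39 = $3.9
Above 65 kWh: 170.2 × $0.42 = $71.484
Bill = $93.53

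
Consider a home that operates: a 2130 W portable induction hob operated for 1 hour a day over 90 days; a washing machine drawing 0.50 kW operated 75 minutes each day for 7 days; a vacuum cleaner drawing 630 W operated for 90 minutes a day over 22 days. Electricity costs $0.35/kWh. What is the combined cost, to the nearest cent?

$75.90

portable induction hob: Runtime = 1 h/day × 90 days = 90 h
portable induction hob: 2.13 kW × 90 h = 191.7 kWh
washing machine: Runtime = 75 min × 7 = 525 min = 8.75 h
washing machine: 0.5 kW × 8.75 h = 4.375 kWh
vacuum cleaner: Runtime = 90 min × 22 = 1980 min = 33 h
vacuum cleaner: 0.63 kW × 33 h = 20.79 kWh
Total energy = 216.865 kWh
Cost = 216.865 × $0.35 = $75.90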